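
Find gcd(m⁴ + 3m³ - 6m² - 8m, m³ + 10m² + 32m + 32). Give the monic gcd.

Euclidean algorithm in ℚ[m]:
  m⁴ + 3m³ - 6m² - 8m = (m - 7)(m³ + 10m² + 32m + 32) + (32m² + 184m + 224)
  m³ + 10m² + 32m + 32 = ((1/32)m + 17/128)(32m² + 184m + 224) + ((9/16)m + 9/4)
  32m² + 184m + 224 = ((512/9)m + 896/9)((9/16)m + 9/4) + (0)
Last nonzero remainder: (9/16)m + 9/4. Dividing through by 9/16 gives the monic gcd m + 4.

m + 4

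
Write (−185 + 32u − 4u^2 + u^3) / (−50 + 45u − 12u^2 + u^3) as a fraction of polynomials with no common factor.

Repeated division with remainder:
  u^3 − 4u^2 + 32u − 185 = (u^3 − 12u^2 + 45u − 50) + (8u^2 − 13u − 135)
  u^3 − 12u^2 + 45u − 50 = ((1/8)u − 83/64)(8u^2 − 13u − 135) + ((2881/64)u − 14405/64)
  8u^2 − 13u − 135 = ((512/2881)u + 1728/2881)((2881/64)u − 14405/64) + (0)
Last nonzero remainder: (2881/64)u − 14405/64. Dividing through by 2881/64 gives the monic gcd u − 5.
Cancel u − 5 from numerator and denominator to get the reduced form.

(37 + u + u^2)/(10 − 7u + u^2)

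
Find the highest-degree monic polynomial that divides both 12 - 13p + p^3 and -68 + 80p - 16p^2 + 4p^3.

-1 + p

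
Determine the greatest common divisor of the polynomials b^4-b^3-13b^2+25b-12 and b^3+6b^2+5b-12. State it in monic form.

b^2+3b-4

By polynomial division,
  b^4-b^3-13b^2+25b-12 = (b-7)(b^3+6b^2+5b-12) + (24b^2+72b-96)
  b^3+6b^2+5b-12 = ((1/24)b+1/8)(24b^2+72b-96) + (0)
Last nonzero remainder: 24b^2+72b-96. Dividing through by 24 gives the monic gcd b^2+3b-4.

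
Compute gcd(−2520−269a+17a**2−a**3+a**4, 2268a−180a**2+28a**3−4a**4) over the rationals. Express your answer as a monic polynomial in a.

63+2a+a**2

Repeated division with remainder:
  a**4−a**3+17a**2−269a−2520 = (−1/4)(−4a**4+28a**3−180a**2+2268a) + (6a**3−28a**2+298a−2520)
  −4a**4+28a**3−180a**2+2268a = (−(2/3)a+14/9)(6a**3−28a**2+298a−2520) + ((560/9)a**2+(1120/9)a+3920)
  6a**3−28a**2+298a−2520 = ((27/280)a−9/14)((560/9)a**2+(1120/9)a+3920) + (0)
Last nonzero remainder: (560/9)a**2+(1120/9)a+3920. Dividing through by 560/9 gives the monic gcd a**2+2a+63.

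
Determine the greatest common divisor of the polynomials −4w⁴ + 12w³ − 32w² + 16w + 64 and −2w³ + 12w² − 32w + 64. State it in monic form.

w² − 2w + 8

By polynomial division,
  −4w⁴ + 12w³ − 32w² + 16w + 64 = (2w + 6)(−2w³ + 12w² − 32w + 64) + (−40w² + 80w − 320)
  −2w³ + 12w² − 32w + 64 = ((1/20)w − 1/5)(−40w² + 80w − 320) + (0)
Last nonzero remainder: −40w² + 80w − 320. Dividing through by −40 gives the monic gcd w² − 2w + 8.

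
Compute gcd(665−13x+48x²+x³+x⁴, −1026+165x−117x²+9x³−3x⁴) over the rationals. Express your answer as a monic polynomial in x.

Apply the Euclidean algorithm:
  x⁴+x³+48x²−13x+665 = (−1/3)(−3x⁴+9x³−117x²+165x−1026) + (4x³+9x²+42x+323)
  −3x⁴+9x³−117x²+165x−1026 = (−(3/4)x+63/16)(4x³+9x²+42x+323) + (−(1935/16)x²+(1935/8)x−36765/16)
  4x³+9x²+42x+323 = (−(64/1935)x−272/1935)(−(1935/16)x²+(1935/8)x−36765/16) + (0)
Last nonzero remainder: −(1935/16)x²+(1935/8)x−36765/16. Dividing through by −1935/16 gives the monic gcd x²−2x+19.

19−2x+x²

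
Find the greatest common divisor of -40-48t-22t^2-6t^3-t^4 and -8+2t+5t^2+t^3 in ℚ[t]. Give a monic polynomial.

By polynomial division,
  -t^4-6t^3-22t^2-48t-40 = (-t-1)(t^3+5t^2+2t-8) + (-15t^2-54t-48)
  t^3+5t^2+2t-8 = (-(1/15)t-7/75)(-15t^2-54t-48) + (-(156/25)t-312/25)
  -15t^2-54t-48 = ((125/52)t+50/13)(-(156/25)t-312/25) + (0)
Last nonzero remainder: -(156/25)t-312/25. Dividing through by -156/25 gives the monic gcd t+2.

2+t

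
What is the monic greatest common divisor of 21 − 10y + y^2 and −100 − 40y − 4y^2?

1

Apply the Euclidean algorithm:
  y^2 − 10y + 21 = (−1/4)(−4y^2 − 40y − 100) + (−20y − 4)
  −4y^2 − 40y − 100 = ((1/5)y + 49/25)(−20y − 4) + (−2304/25)
  −20y − 4 = ((125/576)y + 25/576)(−2304/25) + (0)
The last nonzero remainder is the constant −2304/25, so the polynomials are coprime and gcd = 1.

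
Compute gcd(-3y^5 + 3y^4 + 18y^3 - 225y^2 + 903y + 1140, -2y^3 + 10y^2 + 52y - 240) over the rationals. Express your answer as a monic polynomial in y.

y^2 + y - 20

Euclidean algorithm in ℚ[y]:
  -3y^5 + 3y^4 + 18y^3 - 225y^2 + 903y + 1140 = ((3/2)y^2 + 6y + 60)(-2y^3 + 10y^2 + 52y - 240) + (-777y^2 - 777y + 15540)
  -2y^3 + 10y^2 + 52y - 240 = ((2/777)y - 4/259)(-777y^2 - 777y + 15540) + (0)
Last nonzero remainder: -777y^2 - 777y + 15540. Dividing through by -777 gives the monic gcd y^2 + y - 20.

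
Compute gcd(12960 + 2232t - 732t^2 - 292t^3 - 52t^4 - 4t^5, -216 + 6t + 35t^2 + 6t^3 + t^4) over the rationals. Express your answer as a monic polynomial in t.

36 + 5t + t^2

Apply the Euclidean algorithm:
  -4t^5 - 52t^4 - 292t^3 - 732t^2 + 2232t + 12960 = (-4t - 28)(t^4 + 6t^3 + 35t^2 + 6t - 216) + (16t^3 + 272t^2 + 1536t + 6912)
  t^4 + 6t^3 + 35t^2 + 6t - 216 = ((1/16)t - 11/16)(16t^3 + 272t^2 + 1536t + 6912) + (126t^2 + 630t + 4536)
  16t^3 + 272t^2 + 1536t + 6912 = ((8/63)t + 32/21)(126t^2 + 630t + 4536) + (0)
Last nonzero remainder: 126t^2 + 630t + 4536. Dividing through by 126 gives the monic gcd t^2 + 5t + 36.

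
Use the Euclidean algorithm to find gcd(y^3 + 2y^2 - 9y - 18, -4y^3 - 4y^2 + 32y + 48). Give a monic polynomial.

By polynomial division,
  y^3 + 2y^2 - 9y - 18 = (-1/4)(-4y^3 - 4y^2 + 32y + 48) + (y^2 - y - 6)
  -4y^3 - 4y^2 + 32y + 48 = (-4y - 8)(y^2 - y - 6) + (0)
The last nonzero remainder y^2 - y - 6 is already monic.

y^2 - y - 6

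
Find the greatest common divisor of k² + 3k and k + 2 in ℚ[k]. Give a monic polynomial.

1

Apply the Euclidean algorithm:
  k² + 3k = (k + 1)(k + 2) + (−2)
  k + 2 = (−(1/2)k − 1)(−2) + (0)
The last nonzero remainder is the constant −2, so the polynomials are coprime and gcd = 1.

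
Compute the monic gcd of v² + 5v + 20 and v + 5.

By polynomial division,
  v² + 5v + 20 = (v)(v + 5) + (20)
  v + 5 = ((1/20)v + 1/4)(20) + (0)
The last nonzero remainder is the constant 20, so the polynomials are coprime and gcd = 1.

1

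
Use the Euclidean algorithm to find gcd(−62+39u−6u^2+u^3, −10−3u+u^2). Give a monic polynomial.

1

Apply the Euclidean algorithm:
  u^3−6u^2+39u−62 = (u−3)(u^2−3u−10) + (40u−92)
  u^2−3u−10 = ((1/40)u−7/400)(40u−92) + (−1161/100)
  40u−92 = (−(4000/1161)u+9200/1161)(−1161/100) + (0)
The last nonzero remainder is the constant −1161/100, so the polynomials are coprime and gcd = 1.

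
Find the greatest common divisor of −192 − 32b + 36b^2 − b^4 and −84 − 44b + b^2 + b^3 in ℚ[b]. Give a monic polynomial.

12 + 8b + b^2

By polynomial division,
  −b^4 + 36b^2 − 32b − 192 = (−b + 1)(b^3 + b^2 − 44b − 84) + (−9b^2 − 72b − 108)
  b^3 + b^2 − 44b − 84 = (−(1/9)b + 7/9)(−9b^2 − 72b − 108) + (0)
Last nonzero remainder: −9b^2 − 72b − 108. Dividing through by −9 gives the monic gcd b^2 + 8b + 12.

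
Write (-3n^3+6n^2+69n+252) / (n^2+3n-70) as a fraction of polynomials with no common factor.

(-3n^2-15n-36)/(n+10)

Euclidean algorithm in ℚ[n]:
  -3n^3+6n^2+69n+252 = (-3n+15)(n^2+3n-70) + (-186n+1302)
  n^2+3n-70 = (-(1/186)n-5/93)(-186n+1302) + (0)
Last nonzero remainder: -186n+1302. Dividing through by -186 gives the monic gcd n-7.
Cancel n-7 from numerator and denominator to get the reduced form.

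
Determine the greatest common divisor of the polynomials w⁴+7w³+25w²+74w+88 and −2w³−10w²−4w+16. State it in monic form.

Apply the Euclidean algorithm:
  w⁴+7w³+25w²+74w+88 = (−(1/2)w−1)(−2w³−10w²−4w+16) + (13w²+78w+104)
  −2w³−10w²−4w+16 = (−(2/13)w+2/13)(13w²+78w+104) + (0)
Last nonzero remainder: 13w²+78w+104. Dividing through by 13 gives the monic gcd w²+6w+8.

w²+6w+8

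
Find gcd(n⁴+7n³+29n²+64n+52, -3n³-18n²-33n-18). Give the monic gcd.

Apply the Euclidean algorithm:
  n⁴+7n³+29n²+64n+52 = (-(1/3)n-1/3)(-3n³-18n²-33n-18) + (12n²+47n+46)
  -3n³-18n²-33n-18 = (-(1/4)n-25/48)(12n²+47n+46) + ((143/48)n+143/24)
  12n²+47n+46 = ((576/143)n+1104/143)((143/48)n+143/24) + (0)
Last nonzero remainder: (143/48)n+143/24. Dividing through by 143/48 gives the monic gcd n+2.

n+2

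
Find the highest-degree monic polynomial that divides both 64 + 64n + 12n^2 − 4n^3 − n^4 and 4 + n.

By polynomial division,
  −n^4 − 4n^3 + 12n^2 + 64n + 64 = (−n^3 + 12n + 16)(n + 4) + (0)
The last nonzero remainder n + 4 is already monic.

4 + n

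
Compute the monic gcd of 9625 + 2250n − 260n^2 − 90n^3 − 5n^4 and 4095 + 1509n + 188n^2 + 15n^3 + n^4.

Apply the Euclidean algorithm:
  −5n^4 − 90n^3 − 260n^2 + 2250n + 9625 = (−5)(n^4 + 15n^3 + 188n^2 + 1509n + 4095) + (−15n^3 + 680n^2 + 9795n + 30100)
  n^4 + 15n^3 + 188n^2 + 1509n + 4095 = (−(1/15)n − 181/45)(−15n^3 + 680n^2 + 9795n + 30100) + ((32185/9)n^2 + (128740/3)n + 1126475/9)
  −15n^3 + 680n^2 + 9795n + 30100 = (−(27/6437)n + 1548/6437)((32185/9)n^2 + (128740/3)n + 1126475/9) + (0)
Last nonzero remainder: (32185/9)n^2 + (128740/3)n + 1126475/9. Dividing through by 32185/9 gives the monic gcd n^2 + 12n + 35.

35 + 12n + n^2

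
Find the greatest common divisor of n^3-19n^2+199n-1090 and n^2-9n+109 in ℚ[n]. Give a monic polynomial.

Apply the Euclidean algorithm:
  n^3-19n^2+199n-1090 = (n-10)(n^2-9n+109) + (0)
The last nonzero remainder n^2-9n+109 is already monic.

n^2-9n+109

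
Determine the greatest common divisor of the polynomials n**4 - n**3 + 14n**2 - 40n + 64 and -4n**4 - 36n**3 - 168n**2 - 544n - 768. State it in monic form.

n**2 + 2n + 16

Apply the Euclidean algorithm:
  n**4 - n**3 + 14n**2 - 40n + 64 = (-1/4)(-4n**4 - 36n**3 - 168n**2 - 544n - 768) + (-10n**3 - 28n**2 - 176n - 128)
  -4n**4 - 36n**3 - 168n**2 - 544n - 768 = ((2/5)n + 62/25)(-10n**3 - 28n**2 - 176n - 128) + (-(704/25)n**2 - (1408/25)n - 11264/25)
  -10n**3 - 28n**2 - 176n - 128 = ((125/352)n + 25/88)(-(704/25)n**2 - (1408/25)n - 11264/25) + (0)
Last nonzero remainder: -(704/25)n**2 - (1408/25)n - 11264/25. Dividing through by -704/25 gives the monic gcd n**2 + 2n + 16.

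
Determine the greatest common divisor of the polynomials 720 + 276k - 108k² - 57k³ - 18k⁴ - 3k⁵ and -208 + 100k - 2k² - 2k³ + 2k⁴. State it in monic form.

By polynomial division,
  -3k⁵ - 18k⁴ - 57k³ - 108k² + 276k + 720 = (-(3/2)k - 21/2)(2k⁴ - 2k³ - 2k² + 100k - 208) + (-81k³ + 21k² + 1014k - 1464)
  2k⁴ - 2k³ - 2k² + 100k - 208 = (-(2/81)k + 40/2187)(-81k³ + 21k² + 1014k - 1464) + ((16514/729)k² + (33028/729)k - 132112/729)
  -81k³ + 21k² + 1014k - 1464 = (-(59049/16514)k + 133407/16514)((16514/729)k² + (33028/729)k - 132112/729) + (0)
Last nonzero remainder: (16514/729)k² + (33028/729)k - 132112/729. Dividing through by 16514/729 gives the monic gcd k² + 2k - 8.

-8 + 2k + k²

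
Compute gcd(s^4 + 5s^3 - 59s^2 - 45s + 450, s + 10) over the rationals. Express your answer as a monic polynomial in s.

By polynomial division,
  s^4 + 5s^3 - 59s^2 - 45s + 450 = (s^3 - 5s^2 - 9s + 45)(s + 10) + (0)
The last nonzero remainder s + 10 is already monic.

s + 10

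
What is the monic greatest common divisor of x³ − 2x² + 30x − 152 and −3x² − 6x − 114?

Repeated division with remainder:
  x³ − 2x² + 30x − 152 = (−(1/3)x + 4/3)(−3x² − 6x − 114) + (0)
Last nonzero remainder: −3x² − 6x − 114. Dividing through by −3 gives the monic gcd x² + 2x + 38.

x² + 2x + 38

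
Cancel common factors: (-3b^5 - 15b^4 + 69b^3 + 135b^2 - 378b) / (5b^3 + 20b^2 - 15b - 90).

(-3b^3 - 12b^2 + 63b)/(5b + 15)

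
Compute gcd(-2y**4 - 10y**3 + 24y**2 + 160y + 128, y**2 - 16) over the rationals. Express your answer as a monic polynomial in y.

y**2 - 16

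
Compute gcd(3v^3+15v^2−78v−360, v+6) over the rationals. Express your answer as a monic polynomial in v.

v+6

Euclidean algorithm in ℚ[v]:
  3v^3+15v^2−78v−360 = (3v^2−3v−60)(v+6) + (0)
The last nonzero remainder v+6 is already monic.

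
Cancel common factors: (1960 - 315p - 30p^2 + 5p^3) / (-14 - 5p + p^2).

(-280 + 5p + 5p^2)/(2 + p)

By polynomial division,
  5p^3 - 30p^2 - 315p + 1960 = (5p - 5)(p^2 - 5p - 14) + (-270p + 1890)
  p^2 - 5p - 14 = (-(1/270)p - 1/135)(-270p + 1890) + (0)
Last nonzero remainder: -270p + 1890. Dividing through by -270 gives the monic gcd p - 7.
Cancel p - 7 from numerator and denominator to get the reduced form.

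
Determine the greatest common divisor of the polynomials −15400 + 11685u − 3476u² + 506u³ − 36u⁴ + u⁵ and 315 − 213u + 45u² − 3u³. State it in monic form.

Euclidean algorithm in ℚ[u]:
  u⁵ − 36u⁴ + 506u³ − 3476u² + 11685u − 15400 = (−(1/3)u² + 7u − 40)(−3u³ + 45u² − 213u + 315) + (−80u² + 960u − 2800)
  −3u³ + 45u² − 213u + 315 = ((3/80)u − 9/80)(−80u² + 960u − 2800) + (0)
Last nonzero remainder: −80u² + 960u − 2800. Dividing through by −80 gives the monic gcd u² − 12u + 35.

35 − 12u + u²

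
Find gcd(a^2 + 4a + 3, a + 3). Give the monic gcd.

a + 3

Apply the Euclidean algorithm:
  a^2 + 4a + 3 = (a + 1)(a + 3) + (0)
The last nonzero remainder a + 3 is already monic.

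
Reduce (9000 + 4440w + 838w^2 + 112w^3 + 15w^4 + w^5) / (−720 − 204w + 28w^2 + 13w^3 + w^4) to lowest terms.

(50 − 2w + w^2)/(−4 + w)

Euclidean algorithm in ℚ[w]:
  w^5 + 15w^4 + 112w^3 + 838w^2 + 4440w + 9000 = (w + 2)(w^4 + 13w^3 + 28w^2 − 204w − 720) + (58w^3 + 986w^2 + 5568w + 10440)
  w^4 + 13w^3 + 28w^2 − 204w − 720 = ((1/58)w − 2/29)(58w^3 + 986w^2 + 5568w + 10440) + (0)
Last nonzero remainder: 58w^3 + 986w^2 + 5568w + 10440. Dividing through by 58 gives the monic gcd w^3 + 17w^2 + 96w + 180.
Cancel w^3 + 17w^2 + 96w + 180 from numerator and denominator to get the reduced form.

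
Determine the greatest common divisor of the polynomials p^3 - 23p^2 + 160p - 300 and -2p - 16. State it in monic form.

1

By polynomial division,
  p^3 - 23p^2 + 160p - 300 = (-(1/2)p^2 + (31/2)p - 204)(-2p - 16) + (-3564)
  -2p - 16 = ((1/1782)p + 4/891)(-3564) + (0)
The last nonzero remainder is the constant -3564, so the polynomials are coprime and gcd = 1.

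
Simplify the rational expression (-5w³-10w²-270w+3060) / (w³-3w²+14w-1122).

(-5w+30)/(w-11)

Apply the Euclidean algorithm:
  -5w³-10w²-270w+3060 = (-5)(w³-3w²+14w-1122) + (-25w²-200w-2550)
  w³-3w²+14w-1122 = (-(1/25)w+11/25)(-25w²-200w-2550) + (0)
Last nonzero remainder: -25w²-200w-2550. Dividing through by -25 gives the monic gcd w²+8w+102.
Cancel w²+8w+102 from numerator and denominator to get the reduced form.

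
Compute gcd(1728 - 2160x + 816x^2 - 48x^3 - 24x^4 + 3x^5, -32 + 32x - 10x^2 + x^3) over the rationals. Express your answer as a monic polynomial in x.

8 - 6x + x^2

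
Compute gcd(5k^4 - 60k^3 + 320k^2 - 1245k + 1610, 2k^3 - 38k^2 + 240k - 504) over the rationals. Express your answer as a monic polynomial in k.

Apply the Euclidean algorithm:
  5k^4 - 60k^3 + 320k^2 - 1245k + 1610 = ((5/2)k + 35/2)(2k^3 - 38k^2 + 240k - 504) + (385k^2 - 4185k + 10430)
  2k^3 - 38k^2 + 240k - 504 = ((2/385)k - 1252/29645)(385k^2 - 4185k + 10430) + ((53792/5929)k - 53792/847)
  385k^2 - 4185k + 10430 = ((2282665/53792)k - 4417105/26896)((53792/5929)k - 53792/847) + (0)
Last nonzero remainder: (53792/5929)k - 53792/847. Dividing through by 53792/5929 gives the monic gcd k - 7.

k - 7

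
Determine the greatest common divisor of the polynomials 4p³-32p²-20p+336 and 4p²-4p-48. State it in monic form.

p²-p-12

Apply the Euclidean algorithm:
  4p³-32p²-20p+336 = (p-7)(4p²-4p-48) + (0)
Last nonzero remainder: 4p²-4p-48. Dividing through by 4 gives the monic gcd p²-p-12.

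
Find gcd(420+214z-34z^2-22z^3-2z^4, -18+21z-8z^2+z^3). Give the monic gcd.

-3+z

Euclidean algorithm in ℚ[z]:
  -2z^4-22z^3-34z^2+214z+420 = (-2z-38)(z^3-8z^2+21z-18) + (-296z^2+976z-264)
  z^3-8z^2+21z-18 = (-(1/296)z+87/5476)(-296z^2+976z-264) + ((6300/1369)z-18900/1369)
  -296z^2+976z-264 = (-(101306/1575)z+30118/1575)((6300/1369)z-18900/1369) + (0)
Last nonzero remainder: (6300/1369)z-18900/1369. Dividing through by 6300/1369 gives the monic gcd z-3.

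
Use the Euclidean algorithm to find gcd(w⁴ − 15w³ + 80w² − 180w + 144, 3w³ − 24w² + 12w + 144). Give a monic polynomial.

w² − 10w + 24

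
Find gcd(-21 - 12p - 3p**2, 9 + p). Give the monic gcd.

1

Euclidean algorithm in ℚ[p]:
  -3p**2 - 12p - 21 = (-3p + 15)(p + 9) + (-156)
  p + 9 = (-(1/156)p - 3/52)(-156) + (0)
The last nonzero remainder is the constant -156, so the polynomials are coprime and gcd = 1.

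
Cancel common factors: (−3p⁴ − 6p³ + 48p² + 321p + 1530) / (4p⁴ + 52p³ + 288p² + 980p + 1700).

Repeated division with remainder:
  −3p⁴ − 6p³ + 48p² + 321p + 1530 = (−3/4)(4p⁴ + 52p³ + 288p² + 980p + 1700) + (33p³ + 264p² + 1056p + 2805)
  4p⁴ + 52p³ + 288p² + 980p + 1700 = ((4/33)p + 20/33)(33p³ + 264p² + 1056p + 2805) + (0)
Last nonzero remainder: 33p³ + 264p² + 1056p + 2805. Dividing through by 33 gives the monic gcd p³ + 8p² + 32p + 85.
Cancel p³ + 8p² + 32p + 85 from numerator and denominator to get the reduced form.

(−3p + 18)/(4p + 20)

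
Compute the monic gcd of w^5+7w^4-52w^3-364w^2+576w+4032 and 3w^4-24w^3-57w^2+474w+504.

w^2-2w-24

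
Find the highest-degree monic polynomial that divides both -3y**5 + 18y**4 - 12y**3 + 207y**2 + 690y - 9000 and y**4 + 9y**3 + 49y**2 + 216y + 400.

y**3 + 5y**2 + 29y + 100

Euclidean algorithm in ℚ[y]:
  -3y**5 + 18y**4 - 12y**3 + 207y**2 + 690y - 9000 = (-3y + 45)(y**4 + 9y**3 + 49y**2 + 216y + 400) + (-270y**3 - 1350y**2 - 7830y - 27000)
  y**4 + 9y**3 + 49y**2 + 216y + 400 = (-(1/270)y - 2/135)(-270y**3 - 1350y**2 - 7830y - 27000) + (0)
Last nonzero remainder: -270y**3 - 1350y**2 - 7830y - 27000. Dividing through by -270 gives the monic gcd y**3 + 5y**2 + 29y + 100.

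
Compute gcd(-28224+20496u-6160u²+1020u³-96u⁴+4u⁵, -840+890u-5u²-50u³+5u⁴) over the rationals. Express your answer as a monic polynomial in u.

42-13u+u²

Euclidean algorithm in ℚ[u]:
  4u⁵-96u⁴+1020u³-6160u²+20496u-28224 = ((4/5)u-56/5)(5u⁴-50u³-5u²+890u-840) + (464u³-6928u²+31136u-37632)
  5u⁴-50u³-5u²+890u-840 = ((5/464)u+715/13456)(464u³-6928u²+31136u-37632) + ((23220/841)u²-(301860/841)u+975240/841)
  464u³-6928u²+31136u-37632 = ((97556/5805)u-188384/5805)((23220/841)u²-(301860/841)u+975240/841) + (0)
Last nonzero remainder: (23220/841)u²-(301860/841)u+975240/841. Dividing through by 23220/841 gives the monic gcd u²-13u+42.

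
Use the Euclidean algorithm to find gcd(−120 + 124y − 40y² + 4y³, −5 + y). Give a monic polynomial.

Euclidean algorithm in ℚ[y]:
  4y³ − 40y² + 124y − 120 = (4y² − 20y + 24)(y − 5) + (0)
The last nonzero remainder y − 5 is already monic.

−5 + y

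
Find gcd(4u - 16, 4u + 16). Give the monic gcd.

By polynomial division,
  4u - 16 = (4u + 16) + (-32)
  4u + 16 = (-(1/8)u - 1/2)(-32) + (0)
The last nonzero remainder is the constant -32, so the polynomials are coprime and gcd = 1.

1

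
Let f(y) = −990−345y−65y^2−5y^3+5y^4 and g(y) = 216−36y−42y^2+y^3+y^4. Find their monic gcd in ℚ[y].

Repeated division with remainder:
  5y^4−5y^3−65y^2−345y−990 = (5)(y^4+y^3−42y^2−36y+216) + (−10y^3+145y^2−165y−2070)
  y^4+y^3−42y^2−36y+216 = (−(1/10)y−31/20)(−10y^3+145y^2−165y−2070) + ((665/4)y^2−(1995/4)y−5985/2)
  −10y^3+145y^2−165y−2070 = (−(8/133)y+92/133)((665/4)y^2−(1995/4)y−5985/2) + (0)
Last nonzero remainder: (665/4)y^2−(1995/4)y−5985/2. Dividing through by 665/4 gives the monic gcd y^2−3y−18.

−18−3y+y^2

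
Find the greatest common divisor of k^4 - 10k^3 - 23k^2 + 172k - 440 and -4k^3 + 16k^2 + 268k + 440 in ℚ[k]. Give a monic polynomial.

Repeated division with remainder:
  k^4 - 10k^3 - 23k^2 + 172k - 440 = (-(1/4)k + 3/2)(-4k^3 + 16k^2 + 268k + 440) + (20k^2 - 120k - 1100)
  -4k^3 + 16k^2 + 268k + 440 = (-(1/5)k - 2/5)(20k^2 - 120k - 1100) + (0)
Last nonzero remainder: 20k^2 - 120k - 1100. Dividing through by 20 gives the monic gcd k^2 - 6k - 55.

k^2 - 6k - 55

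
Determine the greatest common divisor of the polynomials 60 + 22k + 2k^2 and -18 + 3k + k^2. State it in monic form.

6 + k

By polynomial division,
  2k^2 + 22k + 60 = (2)(k^2 + 3k - 18) + (16k + 96)
  k^2 + 3k - 18 = ((1/16)k - 3/16)(16k + 96) + (0)
Last nonzero remainder: 16k + 96. Dividing through by 16 gives the monic gcd k + 6.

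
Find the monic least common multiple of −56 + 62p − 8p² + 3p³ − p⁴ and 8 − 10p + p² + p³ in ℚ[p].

Euclidean algorithm in ℚ[p]:
  −p⁴ + 3p³ − 8p² + 62p − 56 = (−p + 4)(p³ + p² − 10p + 8) + (−22p² + 110p − 88)
  p³ + p² − 10p + 8 = (−(1/22)p − 3/11)(−22p² + 110p − 88) + (16p − 16)
  −22p² + 110p − 88 = (−(11/8)p + 11/2)(16p − 16) + (0)
Last nonzero remainder: 16p − 16. Dividing through by 16 gives the monic gcd p − 1.
Then lcm(f, g) = f·g / gcd(f, g); expanding and making the result monic gives the answer.

−448 + 608p − 132p² − 22p³ − 6p⁴ − p⁵ + p⁶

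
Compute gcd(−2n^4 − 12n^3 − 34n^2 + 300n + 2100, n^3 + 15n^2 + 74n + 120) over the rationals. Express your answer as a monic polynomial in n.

n + 5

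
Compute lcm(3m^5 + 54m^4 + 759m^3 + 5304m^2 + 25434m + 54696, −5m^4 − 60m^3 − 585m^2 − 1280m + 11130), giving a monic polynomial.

Apply the Euclidean algorithm:
  3m^5 + 54m^4 + 759m^3 + 5304m^2 + 25434m + 54696 = (−(3/5)m − 18/5)(−5m^4 − 60m^3 − 585m^2 − 1280m + 11130) + (192m^3 + 2430m^2 + 27504m + 94764)
  −5m^4 − 60m^3 − 585m^2 − 1280m + 11130 = (−(5/192)m + 35/2048)(192m^3 + 2430m^2 + 27504m + 94764) + ((91875/1024)m^2 + (91875/128)m + 4869375/512)
  192m^3 + 2430m^2 + 27504m + 94764 = ((65536/30625)m + 305152/30625)((91875/1024)m^2 + (91875/128)m + 4869375/512) + (0)
Last nonzero remainder: (91875/1024)m^2 + (91875/128)m + 4869375/512. Dividing through by 91875/1024 gives the monic gcd m^2 + 8m + 106.
Then lcm(f, g) = f·g / gcd(f, g); expanding and making the result monic gives the answer.

m^7 + 22m^6 + 304m^5 + 2402m^4 + 10237m^3 + 15016m^2 − 105110m − 382872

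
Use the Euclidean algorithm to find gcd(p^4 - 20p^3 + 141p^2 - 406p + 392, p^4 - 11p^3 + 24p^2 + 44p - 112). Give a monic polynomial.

p^3 - 13p^2 + 50p - 56

Apply the Euclidean algorithm:
  p^4 - 20p^3 + 141p^2 - 406p + 392 = (p^4 - 11p^3 + 24p^2 + 44p - 112) + (-9p^3 + 117p^2 - 450p + 504)
  p^4 - 11p^3 + 24p^2 + 44p - 112 = (-(1/9)p - 2/9)(-9p^3 + 117p^2 - 450p + 504) + (0)
Last nonzero remainder: -9p^3 + 117p^2 - 450p + 504. Dividing through by -9 gives the monic gcd p^3 - 13p^2 + 50p - 56.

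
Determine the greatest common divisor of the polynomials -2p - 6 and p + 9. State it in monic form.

Apply the Euclidean algorithm:
  -2p - 6 = (-2)(p + 9) + (12)
  p + 9 = ((1/12)p + 3/4)(12) + (0)
The last nonzero remainder is the constant 12, so the polynomials are coprime and gcd = 1.

1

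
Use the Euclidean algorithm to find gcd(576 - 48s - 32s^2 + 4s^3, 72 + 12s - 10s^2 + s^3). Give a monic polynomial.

Repeated division with remainder:
  4s^3 - 32s^2 - 48s + 576 = (4)(s^3 - 10s^2 + 12s + 72) + (8s^2 - 96s + 288)
  s^3 - 10s^2 + 12s + 72 = ((1/8)s + 1/4)(8s^2 - 96s + 288) + (0)
Last nonzero remainder: 8s^2 - 96s + 288. Dividing through by 8 gives the monic gcd s^2 - 12s + 36.

36 - 12s + s^2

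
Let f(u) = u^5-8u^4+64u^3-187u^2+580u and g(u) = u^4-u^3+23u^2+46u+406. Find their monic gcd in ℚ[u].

Euclidean algorithm in ℚ[u]:
  u^5-8u^4+64u^3-187u^2+580u = (u-7)(u^4-u^3+23u^2+46u+406) + (34u^3-72u^2+496u+2842)
  u^4-u^3+23u^2+46u+406 = ((1/34)u+19/578)(34u^3-72u^2+496u+2842) + ((3115/289)u^2-(15575/289)u+90335/289)
  34u^3-72u^2+496u+2842 = ((9826/3115)u+4046/445)((3115/289)u^2-(15575/289)u+90335/289) + (0)
Last nonzero remainder: (3115/289)u^2-(15575/289)u+90335/289. Dividing through by 3115/289 gives the monic gcd u^2-5u+29.

u^2-5u+29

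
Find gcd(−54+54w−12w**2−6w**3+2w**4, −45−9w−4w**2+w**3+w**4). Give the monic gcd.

−9+w**2

Euclidean algorithm in ℚ[w]:
  2w**4−6w**3−12w**2+54w−54 = (2)(w**4+w**3−4w**2−9w−45) + (−8w**3−4w**2+72w+36)
  w**4+w**3−4w**2−9w−45 = (−(1/8)w−1/16)(−8w**3−4w**2+72w+36) + ((19/4)w**2−171/4)
  −8w**3−4w**2+72w+36 = (−(32/19)w−16/19)((19/4)w**2−171/4) + (0)
Last nonzero remainder: (19/4)w**2−171/4. Dividing through by 19/4 gives the monic gcd w**2−9.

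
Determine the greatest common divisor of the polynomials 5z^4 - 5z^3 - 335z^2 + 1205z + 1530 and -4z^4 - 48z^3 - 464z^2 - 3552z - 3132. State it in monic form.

z^2 + 10z + 9

Repeated division with remainder:
  5z^4 - 5z^3 - 335z^2 + 1205z + 1530 = (-5/4)(-4z^4 - 48z^3 - 464z^2 - 3552z - 3132) + (-65z^3 - 915z^2 - 3235z - 2385)
  -4z^4 - 48z^3 - 464z^2 - 3552z - 3132 = ((4/65)z - 108/845)(-65z^3 - 915z^2 - 3235z - 2385) + (-(64536/169)z^2 - (645360/169)z - 580824/169)
  -65z^3 - 915z^2 - 3235z - 2385 = ((10985/64536)z + 44785/64536)(-(64536/169)z^2 - (645360/169)z - 580824/169) + (0)
Last nonzero remainder: -(64536/169)z^2 - (645360/169)z - 580824/169. Dividing through by -64536/169 gives the monic gcd z^2 + 10z + 9.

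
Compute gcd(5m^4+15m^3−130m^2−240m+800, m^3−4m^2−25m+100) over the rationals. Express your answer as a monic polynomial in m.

m^2+m−20

Repeated division with remainder:
  5m^4+15m^3−130m^2−240m+800 = (5m+35)(m^3−4m^2−25m+100) + (135m^2+135m−2700)
  m^3−4m^2−25m+100 = ((1/135)m−1/27)(135m^2+135m−2700) + (0)
Last nonzero remainder: 135m^2+135m−2700. Dividing through by 135 gives the monic gcd m^2+m−20.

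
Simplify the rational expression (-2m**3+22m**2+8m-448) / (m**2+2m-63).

(-2m**2+8m+64)/(m+9)

Apply the Euclidean algorithm:
  -2m**3+22m**2+8m-448 = (-2m+26)(m**2+2m-63) + (-170m+1190)
  m**2+2m-63 = (-(1/170)m-9/170)(-170m+1190) + (0)
Last nonzero remainder: -170m+1190. Dividing through by -170 gives the monic gcd m-7.
Cancel m-7 from numerator and denominator to get the reduced form.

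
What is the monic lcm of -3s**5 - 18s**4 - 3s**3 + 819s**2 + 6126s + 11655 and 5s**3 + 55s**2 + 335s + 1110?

Euclidean algorithm in ℚ[s]:
  -3s**5 - 18s**4 - 3s**3 + 819s**2 + 6126s + 11655 = (-(3/5)s**2 + 3s + 33/5)(5s**3 + 55s**2 + 335s + 1110) + (117s**2 + 585s + 4329)
  5s**3 + 55s**2 + 335s + 1110 = ((5/117)s + 10/39)(117s**2 + 585s + 4329) + (0)
Last nonzero remainder: 117s**2 + 585s + 4329. Dividing through by 117 gives the monic gcd s**2 + 5s + 37.
Then lcm(f, g) = f·g / gcd(f, g); expanding and making the result monic gives the answer.

s**6 + 12s**5 + 37s**4 - 267s**3 - 3680s**2 - 16137s - 23310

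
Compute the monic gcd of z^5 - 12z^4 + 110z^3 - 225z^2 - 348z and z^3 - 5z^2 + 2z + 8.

Apply the Euclidean algorithm:
  z^5 - 12z^4 + 110z^3 - 225z^2 - 348z = (z^2 - 7z + 73)(z^3 - 5z^2 + 2z + 8) + (146z^2 - 438z - 584)
  z^3 - 5z^2 + 2z + 8 = ((1/146)z - 1/73)(146z^2 - 438z - 584) + (0)
Last nonzero remainder: 146z^2 - 438z - 584. Dividing through by 146 gives the monic gcd z^2 - 3z - 4.

z^2 - 3z - 4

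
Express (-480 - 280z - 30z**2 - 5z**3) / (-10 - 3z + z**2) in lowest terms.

Repeated division with remainder:
  -5z**3 - 30z**2 - 280z - 480 = (-5z - 45)(z**2 - 3z - 10) + (-465z - 930)
  z**2 - 3z - 10 = (-(1/465)z + 1/93)(-465z - 930) + (0)
Last nonzero remainder: -465z - 930. Dividing through by -465 gives the monic gcd z + 2.
Cancel z + 2 from numerator and denominator to get the reduced form.

(-240 - 20z - 5z**2)/(-5 + z)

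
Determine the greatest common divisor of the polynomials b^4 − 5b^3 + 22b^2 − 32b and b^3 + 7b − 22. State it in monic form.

b − 2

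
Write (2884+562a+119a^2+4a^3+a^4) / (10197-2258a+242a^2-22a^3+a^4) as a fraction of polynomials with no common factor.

(28+6a+a^2)/(99-20a+a^2)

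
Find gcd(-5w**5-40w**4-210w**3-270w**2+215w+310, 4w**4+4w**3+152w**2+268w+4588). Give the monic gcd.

Repeated division with remainder:
  -5w**5-40w**4-210w**3-270w**2+215w+310 = (-(5/4)w-35/4)(4w**4+4w**3+152w**2+268w+4588) + (15w**3+1395w**2+8295w+40455)
  4w**4+4w**3+152w**2+268w+4588 = ((4/15)w-368/15)(15w**3+1395w**2+8295w+40455) + (32164w**2+192984w+997084)
  15w**3+1395w**2+8295w+40455 = ((15/32164)w+1305/32164)(32164w**2+192984w+997084) + (0)
Last nonzero remainder: 32164w**2+192984w+997084. Dividing through by 32164 gives the monic gcd w**2+6w+31.

w**2+6w+31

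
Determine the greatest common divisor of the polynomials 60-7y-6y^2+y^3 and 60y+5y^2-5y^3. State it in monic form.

-12-y+y^2

Euclidean algorithm in ℚ[y]:
  y^3-6y^2-7y+60 = (-1/5)(-5y^3+5y^2+60y) + (-5y^2+5y+60)
  -5y^3+5y^2+60y = (y)(-5y^2+5y+60) + (0)
Last nonzero remainder: -5y^2+5y+60. Dividing through by -5 gives the monic gcd y^2-y-12.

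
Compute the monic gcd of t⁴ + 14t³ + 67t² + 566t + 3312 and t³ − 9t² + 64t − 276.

t² − 3t + 46

Repeated division with remainder:
  t⁴ + 14t³ + 67t² + 566t + 3312 = (t + 23)(t³ − 9t² + 64t − 276) + (210t² − 630t + 9660)
  t³ − 9t² + 64t − 276 = ((1/210)t − 1/35)(210t² − 630t + 9660) + (0)
Last nonzero remainder: 210t² − 630t + 9660. Dividing through by 210 gives the monic gcd t² − 3t + 46.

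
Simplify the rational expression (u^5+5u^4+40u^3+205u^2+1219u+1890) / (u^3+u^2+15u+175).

(u^3+9u^2+41u+54)/(u+5)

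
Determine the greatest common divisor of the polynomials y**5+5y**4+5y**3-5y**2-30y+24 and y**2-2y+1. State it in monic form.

y**2-2y+1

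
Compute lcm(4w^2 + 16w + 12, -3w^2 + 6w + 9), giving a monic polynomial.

Euclidean algorithm in ℚ[w]:
  4w^2 + 16w + 12 = (-4/3)(-3w^2 + 6w + 9) + (24w + 24)
  -3w^2 + 6w + 9 = (-(1/8)w + 3/8)(24w + 24) + (0)
Last nonzero remainder: 24w + 24. Dividing through by 24 gives the monic gcd w + 1.
Then lcm(f, g) = f·g / gcd(f, g); expanding and making the result monic gives the answer.

w^3 + w^2 - 9w - 9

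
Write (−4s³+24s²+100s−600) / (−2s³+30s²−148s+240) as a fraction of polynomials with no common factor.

(2s+10)/(s−4)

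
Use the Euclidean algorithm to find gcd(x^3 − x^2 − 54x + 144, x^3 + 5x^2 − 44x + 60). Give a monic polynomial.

By polynomial division,
  x^3 − x^2 − 54x + 144 = (x^3 + 5x^2 − 44x + 60) + (−6x^2 − 10x + 84)
  x^3 + 5x^2 − 44x + 60 = (−(1/6)x − 5/9)(−6x^2 − 10x + 84) + (−(320/9)x + 320/3)
  −6x^2 − 10x + 84 = ((27/160)x + 63/80)(−(320/9)x + 320/3) + (0)
Last nonzero remainder: −(320/9)x + 320/3. Dividing through by −320/9 gives the monic gcd x − 3.

x − 3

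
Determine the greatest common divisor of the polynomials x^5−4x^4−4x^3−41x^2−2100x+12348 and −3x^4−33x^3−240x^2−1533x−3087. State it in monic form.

x^3+8x^2+56x+343

Euclidean algorithm in ℚ[x]:
  x^5−4x^4−4x^3−41x^2−2100x+12348 = (−(1/3)x+5)(−3x^4−33x^3−240x^2−1533x−3087) + (81x^3+648x^2+4536x+27783)
  −3x^4−33x^3−240x^2−1533x−3087 = (−(1/27)x−1/9)(81x^3+648x^2+4536x+27783) + (0)
Last nonzero remainder: 81x^3+648x^2+4536x+27783. Dividing through by 81 gives the monic gcd x^3+8x^2+56x+343.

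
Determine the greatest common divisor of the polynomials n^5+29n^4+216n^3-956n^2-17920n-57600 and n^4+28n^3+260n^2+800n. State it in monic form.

n^3+28n^2+260n+800

Repeated division with remainder:
  n^5+29n^4+216n^3-956n^2-17920n-57600 = (n+1)(n^4+28n^3+260n^2+800n) + (-72n^3-2016n^2-18720n-57600)
  n^4+28n^3+260n^2+800n = (-(1/72)n)(-72n^3-2016n^2-18720n-57600) + (0)
Last nonzero remainder: -72n^3-2016n^2-18720n-57600. Dividing through by -72 gives the monic gcd n^3+28n^2+260n+800.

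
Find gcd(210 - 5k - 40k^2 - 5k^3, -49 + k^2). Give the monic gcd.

By polynomial division,
  -5k^3 - 40k^2 - 5k + 210 = (-5k - 40)(k^2 - 49) + (-250k - 1750)
  k^2 - 49 = (-(1/250)k + 7/250)(-250k - 1750) + (0)
Last nonzero remainder: -250k - 1750. Dividing through by -250 gives the monic gcd k + 7.

7 + k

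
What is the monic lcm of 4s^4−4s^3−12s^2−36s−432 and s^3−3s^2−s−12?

s^6−s^4−15s^3−126s^2−135s−324

Apply the Euclidean algorithm:
  4s^4−4s^3−12s^2−36s−432 = (4s+8)(s^3−3s^2−s−12) + (16s^2+20s−336)
  s^3−3s^2−s−12 = ((1/16)s−17/64)(16s^2+20s−336) + ((405/16)s−405/4)
  16s^2+20s−336 = ((256/405)s+448/135)((405/16)s−405/4) + (0)
Last nonzero remainder: (405/16)s−405/4. Dividing through by 405/16 gives the monic gcd s−4.
Then lcm(f, g) = f·g / gcd(f, g); expanding and making the result monic gives the answer.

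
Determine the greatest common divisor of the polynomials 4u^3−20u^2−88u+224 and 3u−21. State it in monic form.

Repeated division with remainder:
  4u^3−20u^2−88u+224 = ((4/3)u^2+(8/3)u−32/3)(3u−21) + (0)
Last nonzero remainder: 3u−21. Dividing through by 3 gives the monic gcd u−7.

u−7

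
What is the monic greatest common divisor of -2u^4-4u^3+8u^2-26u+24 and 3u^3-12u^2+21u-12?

Apply the Euclidean algorithm:
  -2u^4-4u^3+8u^2-26u+24 = (-(2/3)u-4)(3u^3-12u^2+21u-12) + (-26u^2+50u-24)
  3u^3-12u^2+21u-12 = (-(3/26)u+81/338)(-26u^2+50u-24) + ((1056/169)u-1056/169)
  -26u^2+50u-24 = (-(2197/528)u+169/44)((1056/169)u-1056/169) + (0)
Last nonzero remainder: (1056/169)u-1056/169. Dividing through by 1056/169 gives the monic gcd u-1.

u-1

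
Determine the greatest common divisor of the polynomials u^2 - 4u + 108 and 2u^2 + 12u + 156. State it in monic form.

1

Euclidean algorithm in ℚ[u]:
  u^2 - 4u + 108 = (1/2)(2u^2 + 12u + 156) + (-10u + 30)
  2u^2 + 12u + 156 = (-(1/5)u - 9/5)(-10u + 30) + (210)
  -10u + 30 = (-(1/21)u + 1/7)(210) + (0)
The last nonzero remainder is the constant 210, so the polynomials are coprime and gcd = 1.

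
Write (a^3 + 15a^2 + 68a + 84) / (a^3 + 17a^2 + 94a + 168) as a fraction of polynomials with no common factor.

(a + 2)/(a + 4)

Repeated division with remainder:
  a^3 + 15a^2 + 68a + 84 = (a^3 + 17a^2 + 94a + 168) + (−2a^2 − 26a − 84)
  a^3 + 17a^2 + 94a + 168 = (−(1/2)a − 2)(−2a^2 − 26a − 84) + (0)
Last nonzero remainder: −2a^2 − 26a − 84. Dividing through by −2 gives the monic gcd a^2 + 13a + 42.
Cancel a^2 + 13a + 42 from numerator and denominator to get the reduced form.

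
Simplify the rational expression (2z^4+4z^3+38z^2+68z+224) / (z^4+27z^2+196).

(2z^2+6z+16)/(z^2+z+14)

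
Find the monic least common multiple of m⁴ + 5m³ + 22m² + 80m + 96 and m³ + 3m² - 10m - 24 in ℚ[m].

m⁶ + 6m⁵ + 15m⁴ + 42m³ - 88m² - 864m - 1152

Euclidean algorithm in ℚ[m]:
  m⁴ + 5m³ + 22m² + 80m + 96 = (m + 2)(m³ + 3m² - 10m - 24) + (26m² + 124m + 144)
  m³ + 3m² - 10m - 24 = ((1/26)m - 23/338)(26m² + 124m + 144) + (-(1200/169)m - 2400/169)
  26m² + 124m + 144 = (-(2197/600)m - 507/50)(-(1200/169)m - 2400/169) + (0)
Last nonzero remainder: -(1200/169)m - 2400/169. Dividing through by -1200/169 gives the monic gcd m + 2.
Then lcm(f, g) = f·g / gcd(f, g); expanding and making the result monic gives the answer.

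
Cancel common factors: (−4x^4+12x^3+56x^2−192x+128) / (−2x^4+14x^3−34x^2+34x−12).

Repeated division with remainder:
  −4x^4+12x^3+56x^2−192x+128 = (2)(−2x^4+14x^3−34x^2+34x−12) + (−16x^3+124x^2−260x+152)
  −2x^4+14x^3−34x^2+34x−12 = ((1/8)x+3/32)(−16x^3+124x^2−260x+152) + (−(105/8)x^2+(315/8)x−105/4)
  −16x^3+124x^2−260x+152 = ((128/105)x−608/105)(−(105/8)x^2+(315/8)x−105/4) + (0)
Last nonzero remainder: −(105/8)x^2+(315/8)x−105/4. Dividing through by −105/8 gives the monic gcd x^2−3x+2.
Cancel x^2−3x+2 from numerator and denominator to get the reduced form.

(2x^2−32)/(x^2−4x+3)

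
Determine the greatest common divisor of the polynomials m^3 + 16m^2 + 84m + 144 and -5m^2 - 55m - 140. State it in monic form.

m + 4

Euclidean algorithm in ℚ[m]:
  m^3 + 16m^2 + 84m + 144 = (-(1/5)m - 1)(-5m^2 - 55m - 140) + (m + 4)
  -5m^2 - 55m - 140 = (-5m - 35)(m + 4) + (0)
The last nonzero remainder m + 4 is already monic.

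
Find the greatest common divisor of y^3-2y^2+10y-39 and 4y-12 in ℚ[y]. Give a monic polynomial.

y-3

Apply the Euclidean algorithm:
  y^3-2y^2+10y-39 = ((1/4)y^2+(1/4)y+13/4)(4y-12) + (0)
Last nonzero remainder: 4y-12. Dividing through by 4 gives the monic gcd y-3.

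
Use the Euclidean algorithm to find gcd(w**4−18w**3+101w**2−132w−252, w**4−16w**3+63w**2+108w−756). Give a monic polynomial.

w**3−19w**2+120w−252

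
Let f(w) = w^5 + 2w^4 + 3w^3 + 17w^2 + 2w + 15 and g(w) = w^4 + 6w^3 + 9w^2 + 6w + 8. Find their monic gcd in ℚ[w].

Repeated division with remainder:
  w^5 + 2w^4 + 3w^3 + 17w^2 + 2w + 15 = (w - 4)(w^4 + 6w^3 + 9w^2 + 6w + 8) + (18w^3 + 47w^2 + 18w + 47)
  w^4 + 6w^3 + 9w^2 + 6w + 8 = ((1/18)w + 61/324)(18w^3 + 47w^2 + 18w + 47) + (-(275/324)w^2 - 275/324)
  18w^3 + 47w^2 + 18w + 47 = (-(5832/275)w - 15228/275)(-(275/324)w^2 - 275/324) + (0)
Last nonzero remainder: -(275/324)w^2 - 275/324. Dividing through by -275/324 gives the monic gcd w^2 + 1.

w^2 + 1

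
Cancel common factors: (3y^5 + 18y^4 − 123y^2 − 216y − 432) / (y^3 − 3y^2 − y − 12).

By polynomial division,
  3y^5 + 18y^4 − 123y^2 − 216y − 432 = (3y^2 + 27y + 84)(y^3 − 3y^2 − y − 12) + (192y^2 + 192y + 576)
  y^3 − 3y^2 − y − 12 = ((1/192)y − 1/48)(192y^2 + 192y + 576) + (0)
Last nonzero remainder: 192y^2 + 192y + 576. Dividing through by 192 gives the monic gcd y^2 + y + 3.
Cancel y^2 + y + 3 from numerator and denominator to get the reduced form.

(3y^3 + 15y^2 − 24y − 144)/(y − 4)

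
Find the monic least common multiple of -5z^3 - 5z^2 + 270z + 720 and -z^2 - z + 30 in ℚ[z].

z^4 - 4z^3 - 59z^2 + 126z + 720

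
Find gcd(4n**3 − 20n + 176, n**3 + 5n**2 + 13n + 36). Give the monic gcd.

n + 4

By polynomial division,
  4n**3 − 20n + 176 = (4)(n**3 + 5n**2 + 13n + 36) + (−20n**2 − 72n + 32)
  n**3 + 5n**2 + 13n + 36 = (−(1/20)n − 7/100)(−20n**2 − 72n + 32) + ((239/25)n + 956/25)
  −20n**2 − 72n + 32 = (−(500/239)n + 200/239)((239/25)n + 956/25) + (0)
Last nonzero remainder: (239/25)n + 956/25. Dividing through by 239/25 gives the monic gcd n + 4.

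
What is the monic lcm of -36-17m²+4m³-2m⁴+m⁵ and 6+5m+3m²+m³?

By polynomial division,
  m⁵-2m⁴+4m³-17m²-36 = (m²-5m+14)(m³+3m²+5m+6) + (-40m²-40m-120)
  m³+3m²+5m+6 = (-(1/40)m-1/20)(-40m²-40m-120) + (0)
Last nonzero remainder: -40m²-40m-120. Dividing through by -40 gives the monic gcd m²+m+3.
Then lcm(f, g) = f·g / gcd(f, g); expanding and making the result monic gives the answer.

-72-36m-34m²-9m³+m⁶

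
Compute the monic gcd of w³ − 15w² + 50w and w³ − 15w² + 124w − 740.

w − 10

Repeated division with remainder:
  w³ − 15w² + 50w = (w³ − 15w² + 124w − 740) + (−74w + 740)
  w³ − 15w² + 124w − 740 = (−(1/74)w² + (5/74)w − 1)(−74w + 740) + (0)
Last nonzero remainder: −74w + 740. Dividing through by −74 gives the monic gcd w − 10.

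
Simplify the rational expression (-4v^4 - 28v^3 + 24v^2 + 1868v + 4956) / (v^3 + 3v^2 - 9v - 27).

(-4v^3 - 16v^2 + 72v + 1652)/(v^2 - 9)

Repeated division with remainder:
  -4v^4 - 28v^3 + 24v^2 + 1868v + 4956 = (-4v - 16)(v^3 + 3v^2 - 9v - 27) + (36v^2 + 1616v + 4524)
  v^3 + 3v^2 - 9v - 27 = ((1/36)v - 377/324)(36v^2 + 1616v + 4524) + ((141400/81)v + 141400/27)
  36v^2 + 1616v + 4524 = ((729/35350)v + 30537/35350)((141400/81)v + 141400/27) + (0)
Last nonzero remainder: (141400/81)v + 141400/27. Dividing through by 141400/81 gives the monic gcd v + 3.
Cancel v + 3 from numerator and denominator to get the reduced form.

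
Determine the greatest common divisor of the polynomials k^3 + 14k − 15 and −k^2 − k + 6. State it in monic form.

1

Apply the Euclidean algorithm:
  k^3 + 14k − 15 = (−k + 1)(−k^2 − k + 6) + (21k − 21)
  −k^2 − k + 6 = (−(1/21)k − 2/21)(21k − 21) + (4)
  21k − 21 = ((21/4)k − 21/4)(4) + (0)
The last nonzero remainder is the constant 4, so the polynomials are coprime and gcd = 1.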